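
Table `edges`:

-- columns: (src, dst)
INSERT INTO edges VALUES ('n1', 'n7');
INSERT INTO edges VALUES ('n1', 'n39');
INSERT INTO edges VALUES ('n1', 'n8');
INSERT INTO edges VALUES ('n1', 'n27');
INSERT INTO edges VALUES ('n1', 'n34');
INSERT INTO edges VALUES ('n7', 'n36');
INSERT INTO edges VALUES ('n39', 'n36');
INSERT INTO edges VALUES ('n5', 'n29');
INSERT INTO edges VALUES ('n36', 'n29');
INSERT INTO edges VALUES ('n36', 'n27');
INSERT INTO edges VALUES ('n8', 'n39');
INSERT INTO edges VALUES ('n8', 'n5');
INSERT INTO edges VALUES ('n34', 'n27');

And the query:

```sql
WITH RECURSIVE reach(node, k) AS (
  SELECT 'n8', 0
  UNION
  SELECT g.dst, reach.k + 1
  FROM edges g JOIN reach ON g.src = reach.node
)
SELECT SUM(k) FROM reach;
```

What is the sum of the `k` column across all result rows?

Base: (n8, k=0).
Iteration 1: edges from {n8} -> (n39, k=1), (n5, k=1).
Iteration 2: edges from {n39,n5} -> (n29, k=2), (n36, k=2).
Iteration 3: edges from {n29,n36} -> (n27, k=3), (n29, k=3).
Iteration 4: no outgoing edges from {n27,n29}; recursion stops.
SUM(k) = 0 + 1 + 1 + 2 + 2 + 3 + 3 = 12.

12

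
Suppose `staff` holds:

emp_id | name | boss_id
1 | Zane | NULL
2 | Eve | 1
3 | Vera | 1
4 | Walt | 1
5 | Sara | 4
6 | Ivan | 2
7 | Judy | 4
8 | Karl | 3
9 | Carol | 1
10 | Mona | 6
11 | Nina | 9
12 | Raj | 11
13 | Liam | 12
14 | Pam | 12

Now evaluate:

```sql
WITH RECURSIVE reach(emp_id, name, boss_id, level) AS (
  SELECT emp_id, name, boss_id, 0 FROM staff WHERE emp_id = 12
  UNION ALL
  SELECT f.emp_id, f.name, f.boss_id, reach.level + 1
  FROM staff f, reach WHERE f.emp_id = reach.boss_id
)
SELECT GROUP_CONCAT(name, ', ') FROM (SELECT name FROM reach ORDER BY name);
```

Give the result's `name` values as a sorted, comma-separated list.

Base: emp_id=12 (Raj), boss_id=11, level 0.
Iteration 1: join on emp_id=11 -> Nina (id 11, boss_id=9, level 1).
Iteration 2: join on emp_id=9 -> Carol (id 9, boss_id=1, level 2).
Iteration 3: join on emp_id=1 -> Zane (id 1, boss_id=NULL, level 3).
Iteration 4: boss_id is NULL; no match; recursion stops.

Carol, Nina, Raj, Zane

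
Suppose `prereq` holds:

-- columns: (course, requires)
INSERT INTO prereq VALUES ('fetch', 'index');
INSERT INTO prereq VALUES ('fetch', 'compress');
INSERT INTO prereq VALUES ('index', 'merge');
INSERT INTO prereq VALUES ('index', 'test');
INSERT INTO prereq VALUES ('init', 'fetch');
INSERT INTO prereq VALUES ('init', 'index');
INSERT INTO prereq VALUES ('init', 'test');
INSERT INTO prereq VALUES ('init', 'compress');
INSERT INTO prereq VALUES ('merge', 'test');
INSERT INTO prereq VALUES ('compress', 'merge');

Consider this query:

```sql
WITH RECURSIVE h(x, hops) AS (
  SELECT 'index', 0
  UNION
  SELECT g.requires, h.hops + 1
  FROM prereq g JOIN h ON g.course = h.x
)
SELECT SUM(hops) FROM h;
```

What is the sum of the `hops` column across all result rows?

Base: (index, hops=0).
Iteration 1: edges from {index} -> (merge, hops=1), (test, hops=1).
Iteration 2: edges from {merge,test} -> (test, hops=2).
Iteration 3: no outgoing edges from {test}; recursion stops.
SUM(hops) = 0 + 1 + 1 + 2 = 4.

4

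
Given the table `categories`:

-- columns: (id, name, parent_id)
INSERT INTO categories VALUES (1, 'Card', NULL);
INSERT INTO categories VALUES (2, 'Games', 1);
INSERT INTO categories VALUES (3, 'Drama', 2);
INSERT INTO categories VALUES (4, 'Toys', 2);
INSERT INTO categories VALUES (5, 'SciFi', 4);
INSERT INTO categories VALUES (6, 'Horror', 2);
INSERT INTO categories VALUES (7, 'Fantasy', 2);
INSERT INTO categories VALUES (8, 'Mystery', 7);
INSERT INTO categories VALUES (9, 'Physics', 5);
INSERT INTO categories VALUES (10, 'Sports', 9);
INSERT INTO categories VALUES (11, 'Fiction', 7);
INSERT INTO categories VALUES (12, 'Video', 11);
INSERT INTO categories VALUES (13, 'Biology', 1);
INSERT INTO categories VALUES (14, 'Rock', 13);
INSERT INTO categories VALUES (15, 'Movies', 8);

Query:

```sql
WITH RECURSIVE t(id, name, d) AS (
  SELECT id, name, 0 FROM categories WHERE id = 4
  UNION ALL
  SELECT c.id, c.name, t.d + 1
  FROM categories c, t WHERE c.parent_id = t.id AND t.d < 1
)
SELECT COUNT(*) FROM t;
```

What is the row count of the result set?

Base: id=4 (Toys) at d 0.
Iteration 1: rows with parent_id in {4} -> SciFi (id 5, d 1).
Iteration 2: d < 1 fails for all current rows; recursion stops.
Total rows emitted: 2.

2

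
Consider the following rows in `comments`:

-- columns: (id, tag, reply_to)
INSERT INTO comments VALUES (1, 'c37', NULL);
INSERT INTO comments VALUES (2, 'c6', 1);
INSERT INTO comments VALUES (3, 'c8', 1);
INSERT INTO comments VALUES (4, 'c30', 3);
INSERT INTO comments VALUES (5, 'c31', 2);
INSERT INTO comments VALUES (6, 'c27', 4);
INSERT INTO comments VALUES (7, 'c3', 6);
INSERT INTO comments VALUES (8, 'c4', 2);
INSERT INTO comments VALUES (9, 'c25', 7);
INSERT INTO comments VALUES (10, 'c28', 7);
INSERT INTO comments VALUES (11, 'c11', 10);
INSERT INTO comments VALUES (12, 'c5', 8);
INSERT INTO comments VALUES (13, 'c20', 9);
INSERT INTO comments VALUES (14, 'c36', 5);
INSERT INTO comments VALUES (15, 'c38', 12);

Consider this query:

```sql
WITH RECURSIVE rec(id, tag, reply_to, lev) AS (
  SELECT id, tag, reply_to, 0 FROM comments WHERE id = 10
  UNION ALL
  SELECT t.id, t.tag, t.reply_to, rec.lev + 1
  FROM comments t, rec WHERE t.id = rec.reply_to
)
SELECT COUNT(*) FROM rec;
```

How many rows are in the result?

Base: id=10 (c28), reply_to=7, lev 0.
Iteration 1: join on id=7 -> c3 (id 7, reply_to=6, lev 1).
Iteration 2: join on id=6 -> c27 (id 6, reply_to=4, lev 2).
Iteration 3: join on id=4 -> c30 (id 4, reply_to=3, lev 3).
Iteration 4: join on id=3 -> c8 (id 3, reply_to=1, lev 4).
Iteration 5: join on id=1 -> c37 (id 1, reply_to=NULL, lev 5).
Iteration 6: reply_to is NULL; no match; recursion stops.
Total rows emitted: 6.

6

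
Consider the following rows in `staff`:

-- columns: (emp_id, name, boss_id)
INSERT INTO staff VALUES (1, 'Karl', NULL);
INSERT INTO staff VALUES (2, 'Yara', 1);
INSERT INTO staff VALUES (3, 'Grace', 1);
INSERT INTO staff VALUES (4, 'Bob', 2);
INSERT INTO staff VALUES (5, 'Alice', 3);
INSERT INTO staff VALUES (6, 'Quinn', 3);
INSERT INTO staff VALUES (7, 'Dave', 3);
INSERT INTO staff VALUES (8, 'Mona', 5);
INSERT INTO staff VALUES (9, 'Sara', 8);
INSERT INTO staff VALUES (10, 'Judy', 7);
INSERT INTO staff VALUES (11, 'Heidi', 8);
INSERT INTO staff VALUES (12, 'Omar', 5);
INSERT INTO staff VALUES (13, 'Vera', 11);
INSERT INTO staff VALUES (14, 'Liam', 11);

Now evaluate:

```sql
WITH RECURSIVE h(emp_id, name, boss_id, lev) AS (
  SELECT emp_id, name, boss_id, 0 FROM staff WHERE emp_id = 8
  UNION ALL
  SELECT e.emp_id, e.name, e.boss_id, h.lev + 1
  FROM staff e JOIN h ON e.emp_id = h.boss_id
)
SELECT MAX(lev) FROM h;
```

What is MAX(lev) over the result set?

Base: emp_id=8 (Mona), boss_id=5, lev 0.
Iteration 1: join on emp_id=5 -> Alice (id 5, boss_id=3, lev 1).
Iteration 2: join on emp_id=3 -> Grace (id 3, boss_id=1, lev 2).
Iteration 3: join on emp_id=1 -> Karl (id 1, boss_id=NULL, lev 3).
Iteration 4: boss_id is NULL; no match; recursion stops.
lev values: 0, 1, 2, 3; the maximum is 3.

3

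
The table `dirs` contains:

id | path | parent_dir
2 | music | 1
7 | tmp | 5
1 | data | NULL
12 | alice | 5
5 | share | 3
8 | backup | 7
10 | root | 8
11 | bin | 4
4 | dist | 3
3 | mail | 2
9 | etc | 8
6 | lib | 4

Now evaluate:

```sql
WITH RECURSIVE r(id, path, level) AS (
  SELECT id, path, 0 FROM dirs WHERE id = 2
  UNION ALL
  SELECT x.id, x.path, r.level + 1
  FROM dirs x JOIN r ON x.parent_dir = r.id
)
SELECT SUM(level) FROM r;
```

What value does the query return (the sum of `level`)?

31

Base: id=2 (music) at level 0.
Iteration 1: rows with parent_dir in {2} -> mail (id 3, level 1).
Iteration 2: rows with parent_dir in {3} -> dist (id 4, level 2), share (id 5, level 2).
Iteration 3: rows with parent_dir in {4,5} -> lib (id 6, level 3), tmp (id 7, level 3), bin (id 11, level 3), alice (id 12, level 3).
Iteration 4: rows with parent_dir in {6,7,11,12} -> backup (id 8, level 4).
Iteration 5: rows with parent_dir in {8} -> etc (id 9, level 5), root (id 10, level 5).
Iteration 6: no rows with parent_dir in {9,10}; recursion stops.
SUM(level) = 0 + 1 + 2 + 2 + 3 + 3 + 3 + 3 + 4 + 5 + 5 = 31.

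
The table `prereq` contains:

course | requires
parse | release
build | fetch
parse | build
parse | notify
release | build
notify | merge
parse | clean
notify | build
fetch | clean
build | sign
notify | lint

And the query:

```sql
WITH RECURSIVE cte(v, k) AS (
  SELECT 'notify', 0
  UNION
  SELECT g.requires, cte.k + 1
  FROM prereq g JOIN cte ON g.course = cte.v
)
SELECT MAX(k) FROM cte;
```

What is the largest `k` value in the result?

3

Base: (notify, k=0).
Iteration 1: edges from {notify} -> (build, k=1), (lint, k=1), (merge, k=1).
Iteration 2: edges from {build,lint,merge} -> (fetch, k=2), (sign, k=2).
Iteration 3: edges from {fetch,sign} -> (clean, k=3).
Iteration 4: no outgoing edges from {clean}; recursion stops.
k values: 0, 1, 1, 1, 2, 2, 3; the maximum is 3.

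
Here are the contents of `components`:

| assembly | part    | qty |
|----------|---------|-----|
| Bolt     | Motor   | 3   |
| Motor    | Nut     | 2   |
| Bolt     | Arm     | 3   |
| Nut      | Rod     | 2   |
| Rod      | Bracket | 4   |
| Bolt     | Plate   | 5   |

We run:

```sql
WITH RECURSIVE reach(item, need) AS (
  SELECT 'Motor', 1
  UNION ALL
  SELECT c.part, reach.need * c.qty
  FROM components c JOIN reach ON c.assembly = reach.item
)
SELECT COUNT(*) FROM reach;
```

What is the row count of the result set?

4

Base: (Motor, need=1).
Iteration 1: components of {Motor} -> Nut = 1*2 = 2.
Iteration 2: components of {Nut} -> Rod = 2*2 = 4.
Iteration 3: components of {Rod} -> Bracket = 4*4 = 16.
Iteration 4: no further components; recursion stops.
Total rows emitted: 4.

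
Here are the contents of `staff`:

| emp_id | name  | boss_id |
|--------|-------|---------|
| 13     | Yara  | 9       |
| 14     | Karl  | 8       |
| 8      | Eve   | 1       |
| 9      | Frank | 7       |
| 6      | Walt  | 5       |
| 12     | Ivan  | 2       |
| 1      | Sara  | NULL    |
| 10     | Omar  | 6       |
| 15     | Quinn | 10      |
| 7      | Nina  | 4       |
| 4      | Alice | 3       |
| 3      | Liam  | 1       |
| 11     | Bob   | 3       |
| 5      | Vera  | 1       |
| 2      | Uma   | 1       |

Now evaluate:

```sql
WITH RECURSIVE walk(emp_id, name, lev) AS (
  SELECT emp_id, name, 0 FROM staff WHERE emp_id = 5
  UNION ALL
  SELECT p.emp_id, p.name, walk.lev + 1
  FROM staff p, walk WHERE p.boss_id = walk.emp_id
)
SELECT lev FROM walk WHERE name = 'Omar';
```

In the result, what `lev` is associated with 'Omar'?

2

Base: emp_id=5 (Vera) at lev 0.
Iteration 1: rows with boss_id in {5} -> Walt (id 6, lev 1).
Iteration 2: rows with boss_id in {6} -> Omar (id 10, lev 2).
Iteration 3: rows with boss_id in {10} -> Quinn (id 15, lev 3).
Iteration 4: no rows with boss_id in {15}; recursion stops.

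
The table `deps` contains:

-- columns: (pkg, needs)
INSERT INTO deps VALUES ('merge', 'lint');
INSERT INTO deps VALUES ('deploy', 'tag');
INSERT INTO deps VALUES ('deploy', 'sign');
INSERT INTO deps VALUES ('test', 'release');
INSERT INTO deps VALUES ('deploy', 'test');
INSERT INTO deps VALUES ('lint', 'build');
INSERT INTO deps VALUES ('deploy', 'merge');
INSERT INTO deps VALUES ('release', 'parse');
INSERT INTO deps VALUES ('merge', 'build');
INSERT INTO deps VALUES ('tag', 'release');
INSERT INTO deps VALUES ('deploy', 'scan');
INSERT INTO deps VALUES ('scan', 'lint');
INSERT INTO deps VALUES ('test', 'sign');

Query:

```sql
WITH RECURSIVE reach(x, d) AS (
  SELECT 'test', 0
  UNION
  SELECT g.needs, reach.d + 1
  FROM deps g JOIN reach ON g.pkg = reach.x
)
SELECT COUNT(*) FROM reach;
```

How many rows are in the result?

4

Base: (test, d=0).
Iteration 1: edges from {test} -> (release, d=1), (sign, d=1).
Iteration 2: edges from {release,sign} -> (parse, d=2).
Iteration 3: no outgoing edges from {parse}; recursion stops.
Total rows emitted: 4.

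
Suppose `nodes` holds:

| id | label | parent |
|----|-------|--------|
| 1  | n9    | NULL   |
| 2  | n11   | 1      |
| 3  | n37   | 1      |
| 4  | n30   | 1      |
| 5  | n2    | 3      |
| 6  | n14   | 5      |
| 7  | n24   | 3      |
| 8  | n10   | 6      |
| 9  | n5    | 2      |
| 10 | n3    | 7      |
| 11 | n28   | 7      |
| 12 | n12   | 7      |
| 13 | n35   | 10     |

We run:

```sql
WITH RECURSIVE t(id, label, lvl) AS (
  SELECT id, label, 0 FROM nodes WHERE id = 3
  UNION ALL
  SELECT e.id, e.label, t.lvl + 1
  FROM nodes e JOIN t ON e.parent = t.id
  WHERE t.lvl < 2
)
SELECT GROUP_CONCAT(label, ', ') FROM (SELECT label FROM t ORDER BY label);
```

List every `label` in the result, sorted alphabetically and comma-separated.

Base: id=3 (n37) at lvl 0.
Iteration 1: rows with parent in {3} -> n2 (id 5, lvl 1), n24 (id 7, lvl 1).
Iteration 2: rows with parent in {5,7} -> n14 (id 6, lvl 2), n3 (id 10, lvl 2), n28 (id 11, lvl 2), n12 (id 12, lvl 2).
Iteration 3: lvl < 2 fails for all current rows; recursion stops.

n12, n14, n2, n24, n28, n3, n37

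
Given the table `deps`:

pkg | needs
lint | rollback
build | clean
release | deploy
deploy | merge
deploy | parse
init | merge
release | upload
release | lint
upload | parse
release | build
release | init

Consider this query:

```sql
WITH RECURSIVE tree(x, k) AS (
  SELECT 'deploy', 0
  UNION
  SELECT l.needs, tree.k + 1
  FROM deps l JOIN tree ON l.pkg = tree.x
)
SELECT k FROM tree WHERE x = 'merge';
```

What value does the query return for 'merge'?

Base: (deploy, k=0).
Iteration 1: edges from {deploy} -> (merge, k=1), (parse, k=1).
Iteration 2: no outgoing edges from {merge,parse}; recursion stops.

1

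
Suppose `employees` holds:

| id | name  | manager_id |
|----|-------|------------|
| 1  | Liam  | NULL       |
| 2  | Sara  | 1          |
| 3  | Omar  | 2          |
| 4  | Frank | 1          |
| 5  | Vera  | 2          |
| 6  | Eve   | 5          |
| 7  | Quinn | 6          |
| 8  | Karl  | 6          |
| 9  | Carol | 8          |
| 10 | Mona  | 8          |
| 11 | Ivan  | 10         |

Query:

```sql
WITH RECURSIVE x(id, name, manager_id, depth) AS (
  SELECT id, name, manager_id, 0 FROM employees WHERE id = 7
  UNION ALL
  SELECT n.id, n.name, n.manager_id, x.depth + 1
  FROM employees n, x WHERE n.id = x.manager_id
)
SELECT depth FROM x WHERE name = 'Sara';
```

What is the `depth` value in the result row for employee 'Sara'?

Base: id=7 (Quinn), manager_id=6, depth 0.
Iteration 1: join on id=6 -> Eve (id 6, manager_id=5, depth 1).
Iteration 2: join on id=5 -> Vera (id 5, manager_id=2, depth 2).
Iteration 3: join on id=2 -> Sara (id 2, manager_id=1, depth 3).
Iteration 4: join on id=1 -> Liam (id 1, manager_id=NULL, depth 4).
Iteration 5: manager_id is NULL; no match; recursion stops.

3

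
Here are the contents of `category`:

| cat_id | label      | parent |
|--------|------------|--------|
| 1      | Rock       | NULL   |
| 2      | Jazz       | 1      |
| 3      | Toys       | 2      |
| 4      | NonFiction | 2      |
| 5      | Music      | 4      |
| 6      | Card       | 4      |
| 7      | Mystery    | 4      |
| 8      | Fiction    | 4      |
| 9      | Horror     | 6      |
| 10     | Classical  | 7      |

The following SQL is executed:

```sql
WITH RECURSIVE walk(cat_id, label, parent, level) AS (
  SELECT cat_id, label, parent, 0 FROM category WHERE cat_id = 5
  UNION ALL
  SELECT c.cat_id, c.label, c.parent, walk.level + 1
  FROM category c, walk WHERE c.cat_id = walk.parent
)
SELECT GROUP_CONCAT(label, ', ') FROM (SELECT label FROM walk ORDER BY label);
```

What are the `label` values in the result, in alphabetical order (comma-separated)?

Jazz, Music, NonFiction, Rock

Base: cat_id=5 (Music), parent=4, level 0.
Iteration 1: join on cat_id=4 -> NonFiction (id 4, parent=2, level 1).
Iteration 2: join on cat_id=2 -> Jazz (id 2, parent=1, level 2).
Iteration 3: join on cat_id=1 -> Rock (id 1, parent=NULL, level 3).
Iteration 4: parent is NULL; no match; recursion stops.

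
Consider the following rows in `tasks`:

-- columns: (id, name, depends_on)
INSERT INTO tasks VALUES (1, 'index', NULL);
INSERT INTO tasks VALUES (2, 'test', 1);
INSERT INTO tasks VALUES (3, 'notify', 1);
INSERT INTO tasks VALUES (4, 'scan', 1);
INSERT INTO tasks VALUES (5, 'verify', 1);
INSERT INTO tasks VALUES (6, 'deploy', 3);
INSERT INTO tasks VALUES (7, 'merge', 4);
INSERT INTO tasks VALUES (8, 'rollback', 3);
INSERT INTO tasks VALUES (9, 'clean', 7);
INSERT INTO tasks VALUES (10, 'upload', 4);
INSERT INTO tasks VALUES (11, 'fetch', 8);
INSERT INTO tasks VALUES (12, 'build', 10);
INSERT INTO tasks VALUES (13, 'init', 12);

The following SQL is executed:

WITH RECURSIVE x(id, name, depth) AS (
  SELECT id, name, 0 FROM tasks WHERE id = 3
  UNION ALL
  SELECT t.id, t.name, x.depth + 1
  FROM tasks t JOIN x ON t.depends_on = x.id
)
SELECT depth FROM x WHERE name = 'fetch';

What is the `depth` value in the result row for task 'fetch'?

Base: id=3 (notify) at depth 0.
Iteration 1: rows with depends_on in {3} -> deploy (id 6, depth 1), rollback (id 8, depth 1).
Iteration 2: rows with depends_on in {6,8} -> fetch (id 11, depth 2).
Iteration 3: no rows with depends_on in {11}; recursion stops.

2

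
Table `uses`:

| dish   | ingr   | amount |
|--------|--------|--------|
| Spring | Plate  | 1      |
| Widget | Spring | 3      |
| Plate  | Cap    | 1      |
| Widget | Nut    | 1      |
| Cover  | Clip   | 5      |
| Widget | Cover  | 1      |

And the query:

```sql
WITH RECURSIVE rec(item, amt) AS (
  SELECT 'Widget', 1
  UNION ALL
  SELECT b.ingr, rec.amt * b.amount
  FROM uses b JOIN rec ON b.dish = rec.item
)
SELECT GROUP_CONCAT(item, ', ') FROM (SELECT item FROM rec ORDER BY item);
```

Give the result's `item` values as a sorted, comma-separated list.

Cap, Clip, Cover, Nut, Plate, Spring, Widget

Base: (Widget, amt=1).
Iteration 1: components of {Widget} -> Cover = 1*1 = 1, Nut = 1*1 = 1, Spring = 1*3 = 3.
Iteration 2: components of {Cover,Nut,Spring} -> Clip = 1*5 = 5, Plate = 3*1 = 3.
Iteration 3: components of {Clip,Plate} -> Cap = 3*1 = 3.
Iteration 4: no further components; recursion stops.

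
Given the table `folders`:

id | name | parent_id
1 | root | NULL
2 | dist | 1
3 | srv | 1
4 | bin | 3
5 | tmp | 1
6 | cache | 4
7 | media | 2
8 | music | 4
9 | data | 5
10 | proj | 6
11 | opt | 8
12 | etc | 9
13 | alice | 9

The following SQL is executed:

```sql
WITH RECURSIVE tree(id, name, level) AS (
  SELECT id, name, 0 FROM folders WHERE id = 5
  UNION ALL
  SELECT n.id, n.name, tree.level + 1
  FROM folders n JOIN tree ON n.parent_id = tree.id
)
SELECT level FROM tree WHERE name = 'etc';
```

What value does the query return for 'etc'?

Base: id=5 (tmp) at level 0.
Iteration 1: rows with parent_id in {5} -> data (id 9, level 1).
Iteration 2: rows with parent_id in {9} -> etc (id 12, level 2), alice (id 13, level 2).
Iteration 3: no rows with parent_id in {12,13}; recursion stops.

2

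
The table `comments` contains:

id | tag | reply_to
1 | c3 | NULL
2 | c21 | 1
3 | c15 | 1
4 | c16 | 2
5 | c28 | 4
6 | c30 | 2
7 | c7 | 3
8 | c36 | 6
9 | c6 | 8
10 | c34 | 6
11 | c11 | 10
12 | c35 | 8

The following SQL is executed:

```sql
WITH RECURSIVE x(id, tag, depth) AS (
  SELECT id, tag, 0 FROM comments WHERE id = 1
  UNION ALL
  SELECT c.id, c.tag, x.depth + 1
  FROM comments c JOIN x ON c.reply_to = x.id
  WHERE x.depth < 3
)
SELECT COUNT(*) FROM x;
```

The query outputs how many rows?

9

Base: id=1 (c3) at depth 0.
Iteration 1: rows with reply_to in {1} -> c21 (id 2, depth 1), c15 (id 3, depth 1).
Iteration 2: rows with reply_to in {2,3} -> c16 (id 4, depth 2), c30 (id 6, depth 2), c7 (id 7, depth 2).
Iteration 3: rows with reply_to in {4,6,7} -> c28 (id 5, depth 3), c36 (id 8, depth 3), c34 (id 10, depth 3).
Iteration 4: depth < 3 fails for all current rows; recursion stops.
Total rows emitted: 9.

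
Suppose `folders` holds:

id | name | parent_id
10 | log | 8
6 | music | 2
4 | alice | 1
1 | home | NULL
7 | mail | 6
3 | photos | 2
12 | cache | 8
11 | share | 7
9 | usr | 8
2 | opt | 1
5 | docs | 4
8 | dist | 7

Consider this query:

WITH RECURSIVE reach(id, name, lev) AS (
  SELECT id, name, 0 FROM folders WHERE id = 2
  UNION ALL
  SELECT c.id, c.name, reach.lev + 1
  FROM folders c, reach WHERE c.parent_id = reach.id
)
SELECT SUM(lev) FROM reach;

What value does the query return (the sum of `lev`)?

22

Base: id=2 (opt) at lev 0.
Iteration 1: rows with parent_id in {2} -> photos (id 3, lev 1), music (id 6, lev 1).
Iteration 2: rows with parent_id in {3,6} -> mail (id 7, lev 2).
Iteration 3: rows with parent_id in {7} -> dist (id 8, lev 3), share (id 11, lev 3).
Iteration 4: rows with parent_id in {8,11} -> usr (id 9, lev 4), log (id 10, lev 4), cache (id 12, lev 4).
Iteration 5: no rows with parent_id in {9,10,12}; recursion stops.
SUM(lev) = 0 + 1 + 1 + 2 + 3 + 3 + 4 + 4 + 4 = 22.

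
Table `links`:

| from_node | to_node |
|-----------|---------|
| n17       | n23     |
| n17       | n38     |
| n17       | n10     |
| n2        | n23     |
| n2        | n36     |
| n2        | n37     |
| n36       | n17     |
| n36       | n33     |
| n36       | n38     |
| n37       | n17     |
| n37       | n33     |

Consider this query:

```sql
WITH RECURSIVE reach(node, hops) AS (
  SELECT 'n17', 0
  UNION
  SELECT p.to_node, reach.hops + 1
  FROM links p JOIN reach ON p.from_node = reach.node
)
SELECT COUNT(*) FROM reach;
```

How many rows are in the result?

Base: (n17, hops=0).
Iteration 1: edges from {n17} -> (n10, hops=1), (n23, hops=1), (n38, hops=1).
Iteration 2: no outgoing edges from {n10,n23,n38}; recursion stops.
Total rows emitted: 4.

4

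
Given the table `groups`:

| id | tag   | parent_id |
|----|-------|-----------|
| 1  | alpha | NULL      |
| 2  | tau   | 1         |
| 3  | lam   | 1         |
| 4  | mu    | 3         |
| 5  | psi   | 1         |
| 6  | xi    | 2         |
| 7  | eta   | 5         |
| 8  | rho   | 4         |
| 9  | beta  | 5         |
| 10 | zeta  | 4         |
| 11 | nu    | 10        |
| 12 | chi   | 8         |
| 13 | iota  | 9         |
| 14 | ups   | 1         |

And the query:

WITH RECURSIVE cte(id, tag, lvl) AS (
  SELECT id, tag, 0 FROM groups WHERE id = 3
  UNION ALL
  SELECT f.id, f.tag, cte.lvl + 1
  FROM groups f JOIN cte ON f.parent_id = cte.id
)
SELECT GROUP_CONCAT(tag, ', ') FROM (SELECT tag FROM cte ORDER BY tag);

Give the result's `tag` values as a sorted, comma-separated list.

chi, lam, mu, nu, rho, zeta

Base: id=3 (lam) at lvl 0.
Iteration 1: rows with parent_id in {3} -> mu (id 4, lvl 1).
Iteration 2: rows with parent_id in {4} -> rho (id 8, lvl 2), zeta (id 10, lvl 2).
Iteration 3: rows with parent_id in {8,10} -> nu (id 11, lvl 3), chi (id 12, lvl 3).
Iteration 4: no rows with parent_id in {11,12}; recursion stops.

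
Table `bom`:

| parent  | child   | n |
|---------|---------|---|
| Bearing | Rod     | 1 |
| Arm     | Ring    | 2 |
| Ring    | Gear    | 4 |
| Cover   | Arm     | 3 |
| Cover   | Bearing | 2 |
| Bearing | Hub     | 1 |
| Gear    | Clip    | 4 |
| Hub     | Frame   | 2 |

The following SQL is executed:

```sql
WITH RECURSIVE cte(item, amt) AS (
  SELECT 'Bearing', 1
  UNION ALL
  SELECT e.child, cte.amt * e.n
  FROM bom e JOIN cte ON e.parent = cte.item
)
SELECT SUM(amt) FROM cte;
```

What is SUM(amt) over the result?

5

Base: (Bearing, amt=1).
Iteration 1: components of {Bearing} -> Hub = 1*1 = 1, Rod = 1*1 = 1.
Iteration 2: components of {Hub,Rod} -> Frame = 1*2 = 2.
Iteration 3: no further components; recursion stops.
SUM(amt) = 1 + 1 + 1 + 2 = 5.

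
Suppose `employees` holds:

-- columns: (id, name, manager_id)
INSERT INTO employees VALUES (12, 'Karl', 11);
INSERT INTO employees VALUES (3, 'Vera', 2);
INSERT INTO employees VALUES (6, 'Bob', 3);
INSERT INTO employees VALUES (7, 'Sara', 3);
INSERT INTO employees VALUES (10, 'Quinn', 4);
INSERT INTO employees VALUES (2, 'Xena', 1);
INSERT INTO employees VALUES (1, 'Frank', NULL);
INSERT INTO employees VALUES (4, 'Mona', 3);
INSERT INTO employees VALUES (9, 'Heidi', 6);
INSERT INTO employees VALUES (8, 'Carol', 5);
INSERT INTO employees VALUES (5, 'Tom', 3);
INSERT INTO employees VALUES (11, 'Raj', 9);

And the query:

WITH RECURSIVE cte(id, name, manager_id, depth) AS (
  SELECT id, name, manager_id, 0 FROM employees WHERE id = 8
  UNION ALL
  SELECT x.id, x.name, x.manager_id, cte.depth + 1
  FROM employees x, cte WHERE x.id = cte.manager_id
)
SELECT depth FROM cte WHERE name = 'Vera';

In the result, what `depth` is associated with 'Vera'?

2

Base: id=8 (Carol), manager_id=5, depth 0.
Iteration 1: join on id=5 -> Tom (id 5, manager_id=3, depth 1).
Iteration 2: join on id=3 -> Vera (id 3, manager_id=2, depth 2).
Iteration 3: join on id=2 -> Xena (id 2, manager_id=1, depth 3).
Iteration 4: join on id=1 -> Frank (id 1, manager_id=NULL, depth 4).
Iteration 5: manager_id is NULL; no match; recursion stops.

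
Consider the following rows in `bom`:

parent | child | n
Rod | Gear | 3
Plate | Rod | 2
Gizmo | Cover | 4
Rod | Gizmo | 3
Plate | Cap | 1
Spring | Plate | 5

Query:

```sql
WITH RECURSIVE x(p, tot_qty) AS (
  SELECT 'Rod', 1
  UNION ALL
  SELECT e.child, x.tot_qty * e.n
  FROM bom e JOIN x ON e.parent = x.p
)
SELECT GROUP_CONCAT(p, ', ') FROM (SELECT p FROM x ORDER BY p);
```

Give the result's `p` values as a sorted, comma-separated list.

Base: (Rod, tot_qty=1).
Iteration 1: components of {Rod} -> Gear = 1*3 = 3, Gizmo = 1*3 = 3.
Iteration 2: components of {Gear,Gizmo} -> Cover = 3*4 = 12.
Iteration 3: no further components; recursion stops.

Cover, Gear, Gizmo, Rod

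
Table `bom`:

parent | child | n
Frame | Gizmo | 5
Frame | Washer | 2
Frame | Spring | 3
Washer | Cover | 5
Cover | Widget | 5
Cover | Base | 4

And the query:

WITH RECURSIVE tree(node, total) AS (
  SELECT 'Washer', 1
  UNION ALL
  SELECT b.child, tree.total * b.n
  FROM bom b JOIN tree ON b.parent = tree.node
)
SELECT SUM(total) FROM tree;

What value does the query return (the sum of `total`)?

51

Base: (Washer, total=1).
Iteration 1: components of {Washer} -> Cover = 1*5 = 5.
Iteration 2: components of {Cover} -> Base = 5*4 = 20, Widget = 5*5 = 25.
Iteration 3: no further components; recursion stops.
SUM(total) = 1 + 5 + 25 + 20 = 51.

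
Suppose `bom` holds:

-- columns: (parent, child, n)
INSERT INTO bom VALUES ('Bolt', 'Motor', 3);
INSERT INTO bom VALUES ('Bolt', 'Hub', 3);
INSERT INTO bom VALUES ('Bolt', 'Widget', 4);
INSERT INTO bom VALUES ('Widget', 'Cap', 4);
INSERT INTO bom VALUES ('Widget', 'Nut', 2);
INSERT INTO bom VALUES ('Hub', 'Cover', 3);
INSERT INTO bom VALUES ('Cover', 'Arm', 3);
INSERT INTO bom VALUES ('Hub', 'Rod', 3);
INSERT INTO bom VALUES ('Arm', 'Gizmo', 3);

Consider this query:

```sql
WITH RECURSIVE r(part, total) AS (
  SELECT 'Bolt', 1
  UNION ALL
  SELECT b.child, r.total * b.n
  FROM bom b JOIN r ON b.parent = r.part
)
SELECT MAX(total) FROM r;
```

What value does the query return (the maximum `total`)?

Base: (Bolt, total=1).
Iteration 1: components of {Bolt} -> Hub = 1*3 = 3, Motor = 1*3 = 3, Widget = 1*4 = 4.
Iteration 2: components of {Hub,Motor,Widget} -> Cap = 4*4 = 16, Cover = 3*3 = 9, Nut = 4*2 = 8, Rod = 3*3 = 9.
Iteration 3: components of {Cap,Cover,Nut,Rod} -> Arm = 9*3 = 27.
Iteration 4: components of {Arm} -> Gizmo = 27*3 = 81.
Iteration 5: no further components; recursion stops.
total values: 1, 3, 3, 4, 9, 9, 16, 8, 27, 81; the maximum is 81.

81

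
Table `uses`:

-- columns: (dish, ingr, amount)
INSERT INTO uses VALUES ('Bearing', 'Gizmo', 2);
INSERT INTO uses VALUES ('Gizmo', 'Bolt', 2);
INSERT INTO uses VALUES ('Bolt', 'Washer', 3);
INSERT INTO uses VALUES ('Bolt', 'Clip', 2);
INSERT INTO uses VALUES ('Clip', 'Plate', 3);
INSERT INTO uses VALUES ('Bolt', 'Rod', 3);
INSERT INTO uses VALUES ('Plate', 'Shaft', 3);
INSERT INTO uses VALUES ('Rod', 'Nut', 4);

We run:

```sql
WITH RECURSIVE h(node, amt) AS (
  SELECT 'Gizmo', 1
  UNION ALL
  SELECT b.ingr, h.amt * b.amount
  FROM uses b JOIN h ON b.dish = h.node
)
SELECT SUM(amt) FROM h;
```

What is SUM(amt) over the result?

91

Base: (Gizmo, amt=1).
Iteration 1: components of {Gizmo} -> Bolt = 1*2 = 2.
Iteration 2: components of {Bolt} -> Clip = 2*2 = 4, Rod = 2*3 = 6, Washer = 2*3 = 6.
Iteration 3: components of {Clip,Rod,Washer} -> Nut = 6*4 = 24, Plate = 4*3 = 12.
Iteration 4: components of {Nut,Plate} -> Shaft = 12*3 = 36.
Iteration 5: no further components; recursion stops.
SUM(amt) = 1 + 2 + 6 + 4 + 6 + 12 + 24 + 36 = 91.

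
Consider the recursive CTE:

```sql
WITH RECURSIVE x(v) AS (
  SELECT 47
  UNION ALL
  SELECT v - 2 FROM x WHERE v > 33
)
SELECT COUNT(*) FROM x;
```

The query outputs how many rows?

8

Base: v=47.
Iteration 1: 47 > 33 holds -> v = 47 - 2 = 45.
Iteration 2: 45 > 33 holds -> v = 45 - 2 = 43.
Iteration 3: 43 > 33 holds -> v = 43 - 2 = 41.
Iteration 4: 41 > 33 holds -> v = 41 - 2 = 39.
Iteration 5: 39 > 33 holds -> v = 39 - 2 = 37.
Iteration 6: 37 > 33 holds -> v = 37 - 2 = 35.
Iteration 7: 35 > 33 holds -> v = 35 - 2 = 33.
Iteration 8: 33 > 33 fails; recursion stops.
Total rows emitted: 8.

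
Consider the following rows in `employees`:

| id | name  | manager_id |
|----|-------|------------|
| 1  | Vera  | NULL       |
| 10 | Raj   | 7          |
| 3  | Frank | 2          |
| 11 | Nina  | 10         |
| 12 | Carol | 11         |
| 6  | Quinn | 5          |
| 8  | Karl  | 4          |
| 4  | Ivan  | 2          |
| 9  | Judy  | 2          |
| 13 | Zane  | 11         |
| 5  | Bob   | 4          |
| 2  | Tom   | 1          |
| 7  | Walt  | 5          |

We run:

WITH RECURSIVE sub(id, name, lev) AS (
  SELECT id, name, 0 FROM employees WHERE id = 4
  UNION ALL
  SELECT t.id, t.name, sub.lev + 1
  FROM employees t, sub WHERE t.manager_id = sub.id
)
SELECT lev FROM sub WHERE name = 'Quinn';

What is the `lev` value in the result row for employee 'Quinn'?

2

Base: id=4 (Ivan) at lev 0.
Iteration 1: rows with manager_id in {4} -> Bob (id 5, lev 1), Karl (id 8, lev 1).
Iteration 2: rows with manager_id in {5,8} -> Quinn (id 6, lev 2), Walt (id 7, lev 2).
Iteration 3: rows with manager_id in {6,7} -> Raj (id 10, lev 3).
Iteration 4: rows with manager_id in {10} -> Nina (id 11, lev 4).
Iteration 5: rows with manager_id in {11} -> Carol (id 12, lev 5), Zane (id 13, lev 5).
Iteration 6: no rows with manager_id in {12,13}; recursion stops.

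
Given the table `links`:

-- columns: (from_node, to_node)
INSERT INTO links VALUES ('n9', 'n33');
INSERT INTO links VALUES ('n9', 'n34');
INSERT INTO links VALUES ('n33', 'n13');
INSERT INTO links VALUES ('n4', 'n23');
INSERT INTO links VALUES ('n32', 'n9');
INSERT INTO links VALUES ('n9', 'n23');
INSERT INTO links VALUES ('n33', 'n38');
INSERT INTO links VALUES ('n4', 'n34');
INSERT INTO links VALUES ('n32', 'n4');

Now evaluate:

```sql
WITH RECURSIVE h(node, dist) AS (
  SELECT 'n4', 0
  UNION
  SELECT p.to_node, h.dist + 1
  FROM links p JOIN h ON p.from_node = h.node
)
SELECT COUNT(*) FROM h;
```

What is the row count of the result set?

Base: (n4, dist=0).
Iteration 1: edges from {n4} -> (n23, dist=1), (n34, dist=1).
Iteration 2: no outgoing edges from {n23,n34}; recursion stops.
Total rows emitted: 3.

3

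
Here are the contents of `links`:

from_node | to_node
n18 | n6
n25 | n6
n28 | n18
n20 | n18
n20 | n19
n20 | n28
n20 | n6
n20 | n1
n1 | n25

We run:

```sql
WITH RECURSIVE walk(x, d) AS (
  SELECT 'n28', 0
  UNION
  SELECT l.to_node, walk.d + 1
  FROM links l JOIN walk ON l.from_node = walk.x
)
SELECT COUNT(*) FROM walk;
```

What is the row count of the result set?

Base: (n28, d=0).
Iteration 1: edges from {n28} -> (n18, d=1).
Iteration 2: edges from {n18} -> (n6, d=2).
Iteration 3: no outgoing edges from {n6}; recursion stops.
Total rows emitted: 3.

3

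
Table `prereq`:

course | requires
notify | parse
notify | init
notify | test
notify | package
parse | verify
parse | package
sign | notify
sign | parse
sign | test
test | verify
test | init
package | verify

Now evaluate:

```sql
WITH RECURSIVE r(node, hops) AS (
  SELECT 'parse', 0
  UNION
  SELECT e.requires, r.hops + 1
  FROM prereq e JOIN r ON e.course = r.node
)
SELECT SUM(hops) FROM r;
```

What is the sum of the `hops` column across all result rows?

4

Base: (parse, hops=0).
Iteration 1: edges from {parse} -> (package, hops=1), (verify, hops=1).
Iteration 2: edges from {package,verify} -> (verify, hops=2).
Iteration 3: no outgoing edges from {verify}; recursion stops.
SUM(hops) = 0 + 1 + 1 + 2 = 4.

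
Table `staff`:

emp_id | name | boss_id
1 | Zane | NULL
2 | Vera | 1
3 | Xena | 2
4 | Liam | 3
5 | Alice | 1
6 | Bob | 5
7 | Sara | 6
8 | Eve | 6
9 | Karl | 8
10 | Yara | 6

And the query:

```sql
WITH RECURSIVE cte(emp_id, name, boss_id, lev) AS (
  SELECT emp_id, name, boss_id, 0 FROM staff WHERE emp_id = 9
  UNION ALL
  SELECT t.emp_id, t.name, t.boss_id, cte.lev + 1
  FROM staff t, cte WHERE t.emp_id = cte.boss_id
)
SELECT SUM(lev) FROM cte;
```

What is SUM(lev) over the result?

Base: emp_id=9 (Karl), boss_id=8, lev 0.
Iteration 1: join on emp_id=8 -> Eve (id 8, boss_id=6, lev 1).
Iteration 2: join on emp_id=6 -> Bob (id 6, boss_id=5, lev 2).
Iteration 3: join on emp_id=5 -> Alice (id 5, boss_id=1, lev 3).
Iteration 4: join on emp_id=1 -> Zane (id 1, boss_id=NULL, lev 4).
Iteration 5: boss_id is NULL; no match; recursion stops.
SUM(lev) = 0 + 1 + 2 + 3 + 4 = 10.

10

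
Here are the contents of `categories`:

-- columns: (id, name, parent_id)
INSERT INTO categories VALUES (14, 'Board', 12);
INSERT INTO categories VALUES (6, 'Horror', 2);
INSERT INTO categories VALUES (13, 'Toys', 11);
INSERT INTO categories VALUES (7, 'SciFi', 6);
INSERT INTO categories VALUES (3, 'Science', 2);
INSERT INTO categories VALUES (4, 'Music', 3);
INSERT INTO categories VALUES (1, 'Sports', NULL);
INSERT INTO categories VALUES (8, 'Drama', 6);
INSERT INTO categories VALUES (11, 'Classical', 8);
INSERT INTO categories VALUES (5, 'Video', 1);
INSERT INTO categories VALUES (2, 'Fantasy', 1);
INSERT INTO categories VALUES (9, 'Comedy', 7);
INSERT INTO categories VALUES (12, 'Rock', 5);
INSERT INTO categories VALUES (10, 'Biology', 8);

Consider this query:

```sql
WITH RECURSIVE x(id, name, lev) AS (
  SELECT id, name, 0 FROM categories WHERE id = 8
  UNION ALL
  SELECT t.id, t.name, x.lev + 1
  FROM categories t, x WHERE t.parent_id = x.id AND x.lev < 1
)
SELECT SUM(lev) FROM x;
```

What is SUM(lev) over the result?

Base: id=8 (Drama) at lev 0.
Iteration 1: rows with parent_id in {8} -> Biology (id 10, lev 1), Classical (id 11, lev 1).
Iteration 2: lev < 1 fails for all current rows; recursion stops.
SUM(lev) = 0 + 1 + 1 = 2.

2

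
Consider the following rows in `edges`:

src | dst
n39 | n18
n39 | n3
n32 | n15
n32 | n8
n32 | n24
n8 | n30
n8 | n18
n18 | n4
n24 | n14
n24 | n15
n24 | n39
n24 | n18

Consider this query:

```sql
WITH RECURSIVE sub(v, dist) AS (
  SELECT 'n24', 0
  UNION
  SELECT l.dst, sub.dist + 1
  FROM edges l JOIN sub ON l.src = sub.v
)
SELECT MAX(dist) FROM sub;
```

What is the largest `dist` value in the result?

3

Base: (n24, dist=0).
Iteration 1: edges from {n24} -> (n14, dist=1), (n15, dist=1), (n18, dist=1), (n39, dist=1).
Iteration 2: edges from {n14,n15,n18,n39} -> (n18, dist=2), (n3, dist=2), (n4, dist=2).
Iteration 3: edges from {n18,n3,n4} -> (n4, dist=3).
Iteration 4: no outgoing edges from {n4}; recursion stops.
dist values: 0, 1, 1, 1, 1, 2, 2, 2, 3; the maximum is 3.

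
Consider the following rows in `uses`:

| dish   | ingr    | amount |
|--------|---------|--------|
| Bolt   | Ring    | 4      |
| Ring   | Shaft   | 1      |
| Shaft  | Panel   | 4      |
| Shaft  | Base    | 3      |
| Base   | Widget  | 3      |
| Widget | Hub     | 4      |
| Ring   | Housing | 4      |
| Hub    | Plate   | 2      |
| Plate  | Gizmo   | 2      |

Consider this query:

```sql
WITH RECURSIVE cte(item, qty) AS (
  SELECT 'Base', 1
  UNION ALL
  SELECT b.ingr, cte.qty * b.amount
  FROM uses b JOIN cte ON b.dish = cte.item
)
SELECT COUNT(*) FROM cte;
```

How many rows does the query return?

Base: (Base, qty=1).
Iteration 1: components of {Base} -> Widget = 1*3 = 3.
Iteration 2: components of {Widget} -> Hub = 3*4 = 12.
Iteration 3: components of {Hub} -> Plate = 12*2 = 24.
Iteration 4: components of {Plate} -> Gizmo = 24*2 = 48.
Iteration 5: no further components; recursion stops.
Total rows emitted: 5.

5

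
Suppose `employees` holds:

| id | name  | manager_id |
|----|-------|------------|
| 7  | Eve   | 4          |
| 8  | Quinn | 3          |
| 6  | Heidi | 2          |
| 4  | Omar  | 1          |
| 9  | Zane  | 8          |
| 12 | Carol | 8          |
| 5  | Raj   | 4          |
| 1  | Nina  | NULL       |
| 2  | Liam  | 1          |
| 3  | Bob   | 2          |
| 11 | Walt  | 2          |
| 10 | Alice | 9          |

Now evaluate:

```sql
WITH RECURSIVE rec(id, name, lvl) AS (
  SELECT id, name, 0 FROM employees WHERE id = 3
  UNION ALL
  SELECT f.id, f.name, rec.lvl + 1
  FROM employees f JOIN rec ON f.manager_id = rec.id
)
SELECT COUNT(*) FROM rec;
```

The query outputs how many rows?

5

Base: id=3 (Bob) at lvl 0.
Iteration 1: rows with manager_id in {3} -> Quinn (id 8, lvl 1).
Iteration 2: rows with manager_id in {8} -> Zane (id 9, lvl 2), Carol (id 12, lvl 2).
Iteration 3: rows with manager_id in {9,12} -> Alice (id 10, lvl 3).
Iteration 4: no rows with manager_id in {10}; recursion stops.
Total rows emitted: 5.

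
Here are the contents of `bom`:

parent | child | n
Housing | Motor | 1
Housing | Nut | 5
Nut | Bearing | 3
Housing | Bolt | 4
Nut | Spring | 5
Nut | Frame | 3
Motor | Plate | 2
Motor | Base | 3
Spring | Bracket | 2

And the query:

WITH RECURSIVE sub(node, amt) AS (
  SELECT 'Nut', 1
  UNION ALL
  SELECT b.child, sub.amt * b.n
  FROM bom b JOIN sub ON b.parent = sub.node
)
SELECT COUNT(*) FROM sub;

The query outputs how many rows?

5

Base: (Nut, amt=1).
Iteration 1: components of {Nut} -> Bearing = 1*3 = 3, Frame = 1*3 = 3, Spring = 1*5 = 5.
Iteration 2: components of {Bearing,Frame,Spring} -> Bracket = 5*2 = 10.
Iteration 3: no further components; recursion stops.
Total rows emitted: 5.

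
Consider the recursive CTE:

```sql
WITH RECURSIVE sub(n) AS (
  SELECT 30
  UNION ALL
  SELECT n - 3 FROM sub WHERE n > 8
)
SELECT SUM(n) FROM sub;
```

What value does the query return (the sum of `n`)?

162

Base: n=30.
Iteration 1: 30 > 8 holds -> n = 30 - 3 = 27.
Iteration 2: 27 > 8 holds -> n = 27 - 3 = 24.
Iteration 3: 24 > 8 holds -> n = 24 - 3 = 21.
Iteration 4: 21 > 8 holds -> n = 21 - 3 = 18.
Iteration 5: 18 > 8 holds -> n = 18 - 3 = 15.
Iteration 6: 15 > 8 holds -> n = 15 - 3 = 12.
Iteration 7: 12 > 8 holds -> n = 12 - 3 = 9.
Iteration 8: 9 > 8 holds -> n = 9 - 3 = 6.
Iteration 9: 6 > 8 fails; recursion stops.
SUM(n) = 30 + 27 + 24 + 21 + 18 + 15 + 12 + 9 + 6 = 162.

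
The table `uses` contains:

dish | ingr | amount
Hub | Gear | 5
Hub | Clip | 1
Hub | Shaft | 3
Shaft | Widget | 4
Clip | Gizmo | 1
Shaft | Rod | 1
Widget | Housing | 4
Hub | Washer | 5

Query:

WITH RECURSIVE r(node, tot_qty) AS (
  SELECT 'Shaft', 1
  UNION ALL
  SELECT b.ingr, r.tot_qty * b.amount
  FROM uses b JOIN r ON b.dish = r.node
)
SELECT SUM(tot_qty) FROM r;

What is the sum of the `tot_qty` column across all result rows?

22

Base: (Shaft, tot_qty=1).
Iteration 1: components of {Shaft} -> Rod = 1*1 = 1, Widget = 1*4 = 4.
Iteration 2: components of {Rod,Widget} -> Housing = 4*4 = 16.
Iteration 3: no further components; recursion stops.
SUM(tot_qty) = 1 + 4 + 1 + 16 = 22.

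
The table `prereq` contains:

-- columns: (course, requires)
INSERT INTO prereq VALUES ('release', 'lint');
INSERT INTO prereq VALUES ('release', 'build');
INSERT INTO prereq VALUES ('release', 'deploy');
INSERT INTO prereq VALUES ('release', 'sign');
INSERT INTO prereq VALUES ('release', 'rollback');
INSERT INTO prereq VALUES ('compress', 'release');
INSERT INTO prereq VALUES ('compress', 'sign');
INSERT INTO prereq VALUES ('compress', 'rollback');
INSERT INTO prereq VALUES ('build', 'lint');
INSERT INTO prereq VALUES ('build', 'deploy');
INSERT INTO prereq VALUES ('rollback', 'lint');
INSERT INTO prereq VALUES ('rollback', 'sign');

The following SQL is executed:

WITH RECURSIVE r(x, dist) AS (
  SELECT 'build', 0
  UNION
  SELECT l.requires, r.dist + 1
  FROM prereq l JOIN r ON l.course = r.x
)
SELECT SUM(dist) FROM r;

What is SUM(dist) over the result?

Base: (build, dist=0).
Iteration 1: edges from {build} -> (deploy, dist=1), (lint, dist=1).
Iteration 2: no outgoing edges from {deploy,lint}; recursion stops.
SUM(dist) = 0 + 1 + 1 = 2.

2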